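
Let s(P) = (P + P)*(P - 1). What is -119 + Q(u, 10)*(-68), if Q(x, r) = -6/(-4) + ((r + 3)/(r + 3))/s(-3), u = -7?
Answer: -1343/6 ≈ -223.83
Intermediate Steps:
s(P) = 2*P*(-1 + P) (s(P) = (2*P)*(-1 + P) = 2*P*(-1 + P))
Q(x, r) = 37/24 (Q(x, r) = -6/(-4) + ((r + 3)/(r + 3))/((2*(-3)*(-1 - 3))) = -6*(-¼) + ((3 + r)/(3 + r))/((2*(-3)*(-4))) = 3/2 + 1/24 = 37/24)
-119 + Q(u, 10)*(-68) = -119 + (37/24)*(-68) = -119 - 629/6 = -1343/6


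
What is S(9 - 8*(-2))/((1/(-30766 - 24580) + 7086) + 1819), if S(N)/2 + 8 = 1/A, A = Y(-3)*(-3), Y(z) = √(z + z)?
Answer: -885536/492856129 + 55346*I*√6/4435705161 ≈ -0.0017967 + 3.0563e-5*I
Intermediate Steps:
Y(z) = √2*√z (Y(z) = √(2*z) = √2*√z)
A = -3*I*√6 (A = (√2*√(-3))*(-3) = (√2*(I*√3))*(-3) = (I*√6)*(-3) = -3*I*√6 ≈ -7.3485*I)
S(N) = -16 + I*√6/9 (S(N) = -16 + 2/((-3*I*√6)) = -16 + 2*(I*√6/18) = -16 + I*√6/9)
S(9 - 8*(-2))/((1/(-30766 - 24580) + 7086) + 1819) = (-16 + I*√6/9)/((1/(-30766 - 24580) + 7086) + 1819) = (-16 + I*√6/9)/((1/(-55346) + 7086) + 1819) = (-16 + I*√6/9)/((-1/55346 + 7086) + 1819) = (-16 + I*√6/9)/(392181755/55346 + 1819) = (-16 + I*√6/9)/(492856129/55346) = (-16 + I*√6/9)*(55346/492856129) = -885536/492856129 + 55346*I*√6/4435705161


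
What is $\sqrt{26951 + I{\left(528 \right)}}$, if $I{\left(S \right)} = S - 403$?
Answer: $2 \sqrt{6769} \approx 164.55$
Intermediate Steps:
$I{\left(S \right)} = -403 + S$
$\sqrt{26951 + I{\left(528 \right)}} = \sqrt{26951 + \left(-403 + 528\right)} = \sqrt{26951 + 125} = \sqrt{27076} = 2 \sqrt{6769}$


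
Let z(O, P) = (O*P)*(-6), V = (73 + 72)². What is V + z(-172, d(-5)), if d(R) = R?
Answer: 15865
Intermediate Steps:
V = 21025 (V = 145² = 21025)
z(O, P) = -6*O*P
V + z(-172, d(-5)) = 21025 - 6*(-172)*(-5) = 21025 - 5160 = 15865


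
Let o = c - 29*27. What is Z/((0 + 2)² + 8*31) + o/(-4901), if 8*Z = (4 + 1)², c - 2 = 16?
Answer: 1664765/9880416 ≈ 0.16849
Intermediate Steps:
c = 18 (c = 2 + 16 = 18)
Z = 25/8 (Z = (4 + 1)²/8 = (⅛)*5² = (⅛)*25 = 25/8 ≈ 3.1250)
o = -765 (o = 18 - 29*27 = 18 - 783 = -765)
Z/((0 + 2)² + 8*31) + o/(-4901) = 25/(8*((0 + 2)² + 8*31)) - 765/(-4901) = 25/(8*(2² + 248)) - 765*(-1/4901) = 25/(8*(4 + 248)) + 765/4901 = (25/8)/252 + 765/4901 = (25/8)*(1/252) + 765/4901 = 25/2016 + 765/4901 = 1664765/9880416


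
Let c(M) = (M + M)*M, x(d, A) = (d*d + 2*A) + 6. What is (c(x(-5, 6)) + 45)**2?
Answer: 14010049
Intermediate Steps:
x(d, A) = 6 + d**2 + 2*A (x(d, A) = (d**2 + 2*A) + 6 = 6 + d**2 + 2*A)
c(M) = 2*M**2 (c(M) = (2*M)*M = 2*M**2)
(c(x(-5, 6)) + 45)**2 = (2*(6 + (-5)**2 + 2*6)**2 + 45)**2 = (2*(6 + 25 + 12)**2 + 45)**2 = (2*43**2 + 45)**2 = (2*1849 + 45)**2 = (3698 + 45)**2 = 3743**2 = 14010049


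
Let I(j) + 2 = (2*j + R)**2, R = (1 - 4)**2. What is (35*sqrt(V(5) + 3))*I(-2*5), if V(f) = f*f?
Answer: 8330*sqrt(7) ≈ 22039.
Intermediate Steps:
R = 9 (R = (-3)**2 = 9)
V(f) = f**2
I(j) = -2 + (9 + 2*j)**2 (I(j) = -2 + (2*j + 9)**2 = -2 + (9 + 2*j)**2)
(35*sqrt(V(5) + 3))*I(-2*5) = (35*sqrt(5**2 + 3))*(-2 + (9 + 2*(-2*5))**2) = (35*sqrt(25 + 3))*(-2 + (9 + 2*(-10))**2) = (35*sqrt(28))*(-2 + (9 - 20)**2) = (35*(2*sqrt(7)))*(-2 + (-11)**2) = (70*sqrt(7))*(-2 + 121) = (70*sqrt(7))*119 = 8330*sqrt(7)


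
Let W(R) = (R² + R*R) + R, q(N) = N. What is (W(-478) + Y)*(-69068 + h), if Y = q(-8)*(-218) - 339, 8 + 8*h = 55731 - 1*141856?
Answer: -292447004915/8 ≈ -3.6556e+10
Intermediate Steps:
h = -86133/8 (h = -1 + (55731 - 1*141856)/8 = -1 + (55731 - 141856)/8 = -1 + (⅛)*(-86125) = -1 - 86125/8 = -86133/8 ≈ -10767.)
W(R) = R + 2*R² (W(R) = (R² + R²) + R = 2*R² + R = R + 2*R²)
Y = 1405 (Y = -8*(-218) - 339 = 1744 - 339 = 1405)
(W(-478) + Y)*(-69068 + h) = (-478*(1 + 2*(-478)) + 1405)*(-69068 - 86133/8) = (-478*(1 - 956) + 1405)*(-638677/8) = (-478*(-955) + 1405)*(-638677/8) = (456490 + 1405)*(-638677/8) = 457895*(-638677/8) = -292447004915/8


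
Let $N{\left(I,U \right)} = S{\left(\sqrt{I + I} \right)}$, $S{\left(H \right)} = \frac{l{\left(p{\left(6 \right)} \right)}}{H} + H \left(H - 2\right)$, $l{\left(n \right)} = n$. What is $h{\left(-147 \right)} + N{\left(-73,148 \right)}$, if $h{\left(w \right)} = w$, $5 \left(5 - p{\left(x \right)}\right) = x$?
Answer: $-293 - \frac{1479 i \sqrt{146}}{730} \approx -293.0 - 24.481 i$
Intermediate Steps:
$p{\left(x \right)} = 5 - \frac{x}{5}$
$S{\left(H \right)} = \frac{19}{5 H} + H \left(-2 + H\right)$ ($S{\left(H \right)} = \frac{5 - \frac{6}{5}}{H} + H \left(H - 2\right) = \frac{5 - \frac{6}{5}}{H} + H \left(-2 + H\right) = \frac{19}{5 H} + H \left(-2 + H\right)$)
$N{\left(I,U \right)} = 2 I - 2 \sqrt{2} \sqrt{I} + \frac{19 \sqrt{2}}{10 \sqrt{I}}$ ($N{\left(I,U \right)} = \left(\sqrt{I + I}\right)^{2} - 2 \sqrt{I + I} + \frac{19}{5 \sqrt{I + I}} = \left(\sqrt{2 I}\right)^{2} - 2 \sqrt{2 I} + \frac{19}{5 \sqrt{2 I}} = \left(\sqrt{2} \sqrt{I}\right)^{2} - 2 \sqrt{2} \sqrt{I} + \frac{19}{5 \sqrt{2} \sqrt{I}} = 2 I - 2 \sqrt{2} \sqrt{I} + \frac{19 \frac{\sqrt{2}}{2 \sqrt{I}}}{5} = 2 I - 2 \sqrt{2} \sqrt{I} + \frac{19 \sqrt{2}}{10 \sqrt{I}}$)
$h{\left(-147 \right)} + N{\left(-73,148 \right)} = -147 + \frac{\sqrt{2} \left(\frac{19}{10} - 73 \left(-2 + \sqrt{2} \sqrt{-73}\right)\right)}{i \sqrt{73}} = -147 + \sqrt{2} \left(- \frac{i \sqrt{73}}{73}\right) \left(\frac{19}{10} - 73 \left(-2 + \sqrt{2} i \sqrt{73}\right)\right) = -147 + \sqrt{2} \left(- \frac{i \sqrt{73}}{73}\right) \left(\frac{19}{10} - 73 \left(-2 + i \sqrt{146}\right)\right) = -147 + \sqrt{2} \left(- \frac{i \sqrt{73}}{73}\right) \left(\frac{19}{10} + \left(146 - 73 i \sqrt{146}\right)\right) = -147 + \sqrt{2} \left(- \frac{i \sqrt{73}}{73}\right) \left(\frac{1479}{10} - 73 i \sqrt{146}\right) = -147 - \frac{i \sqrt{146} \left(\frac{1479}{10} - 73 i \sqrt{146}\right)}{73}$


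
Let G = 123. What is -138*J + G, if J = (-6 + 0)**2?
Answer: -4845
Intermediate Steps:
J = 36 (J = (-6)**2 = 36)
-138*J + G = -138*36 + 123 = -4968 + 123 = -4845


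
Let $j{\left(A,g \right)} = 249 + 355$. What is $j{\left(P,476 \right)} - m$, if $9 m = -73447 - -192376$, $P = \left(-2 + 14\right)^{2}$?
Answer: $- \frac{37831}{3} \approx -12610.0$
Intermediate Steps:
$P = 144$ ($P = 12^{2} = 144$)
$j{\left(A,g \right)} = 604$
$m = \frac{39643}{3}$ ($m = \frac{-73447 - -192376}{9} = \frac{-73447 + 192376}{9} = \frac{1}{9} \cdot 118929 = \frac{39643}{3} \approx 13214.0$)
$j{\left(P,476 \right)} - m = 604 - \frac{39643}{3} = - \frac{37831}{3}$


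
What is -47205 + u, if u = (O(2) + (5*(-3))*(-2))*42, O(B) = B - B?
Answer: -45945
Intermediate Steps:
O(B) = 0
u = 1260 (u = (0 + (5*(-3))*(-2))*42 = (0 - 15*(-2))*42 = (0 + 30)*42 = 30*42 = 1260)
-47205 + u = -47205 + 1260 = -45945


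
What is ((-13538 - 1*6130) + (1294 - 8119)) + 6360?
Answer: -20133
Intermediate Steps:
((-13538 - 1*6130) + (1294 - 8119)) + 6360 = ((-13538 - 6130) - 6825) + 6360 = (-19668 - 6825) + 6360 = -26493 + 6360 = -20133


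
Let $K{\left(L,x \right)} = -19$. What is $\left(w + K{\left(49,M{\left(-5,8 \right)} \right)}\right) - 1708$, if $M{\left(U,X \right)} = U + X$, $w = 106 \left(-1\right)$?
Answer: $-1833$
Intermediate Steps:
$w = -106$
$\left(w + K{\left(49,M{\left(-5,8 \right)} \right)}\right) - 1708 = \left(-106 - 19\right) - 1708 = -125 - 1708 = -1833$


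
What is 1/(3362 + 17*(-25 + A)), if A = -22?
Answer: 1/2563 ≈ 0.00039017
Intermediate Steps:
1/(3362 + 17*(-25 + A)) = 1/(3362 + 17*(-25 - 22)) = 1/(3362 + 17*(-47)) = 1/(3362 - 799) = 1/2563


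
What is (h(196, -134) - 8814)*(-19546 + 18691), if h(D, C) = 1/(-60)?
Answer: 30143937/4 ≈ 7.5360e+6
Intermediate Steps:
h(D, C) = -1/60
(h(196, -134) - 8814)*(-19546 + 18691) = (-1/60 - 8814)*(-19546 + 18691) = -528841/60*(-855) = 30143937/4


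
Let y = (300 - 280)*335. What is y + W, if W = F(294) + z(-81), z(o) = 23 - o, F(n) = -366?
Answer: 6438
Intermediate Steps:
y = 6700 (y = 20*335 = 6700)
W = -262 (W = -366 + (23 - 1*(-81)) = -366 + (23 + 81) = -366 + 104 = -262)
y + W = 6700 - 262 = 6438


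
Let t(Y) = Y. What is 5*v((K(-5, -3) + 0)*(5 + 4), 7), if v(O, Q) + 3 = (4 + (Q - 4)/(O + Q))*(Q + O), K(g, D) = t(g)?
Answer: -760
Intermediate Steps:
K(g, D) = g
v(O, Q) = -3 + (4 + (-4 + Q)/(O + Q))*(O + Q) (v(O, Q) = -3 + (4 + (Q - 4)/(O + Q))*(Q + O) = -3 + (4 + (-4 + Q)/(O + Q))*(O + Q))
5*v((K(-5, -3) + 0)*(5 + 4), 7) = 5*(-7 + 4*((-5 + 0)*(5 + 4)) + 5*7) = 5*(-7 + 4*(-5*9) + 35) = 5*(-7 + 4*(-45) + 35) = 5*(-7 - 180 + 35) = 5*(-152) = -760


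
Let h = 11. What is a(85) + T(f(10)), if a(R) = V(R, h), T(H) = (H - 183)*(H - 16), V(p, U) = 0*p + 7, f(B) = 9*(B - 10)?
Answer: 2935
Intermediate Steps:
f(B) = -90 + 9*B (f(B) = 9*(-10 + B) = -90 + 9*B)
V(p, U) = 7 (V(p, U) = 0 + 7 = 7)
T(H) = (-183 + H)*(-16 + H)
a(R) = 7
a(85) + T(f(10)) = 7 + (2928 + (-90 + 9*10)² - 199*(-90 + 9*10)) = 7 + (2928 + (-90 + 90)² - 199*(-90 + 90)) = 7 + (2928 + 0² - 199*0) = 7 + (2928 + 0 + 0) = 7 + 2928 = 2935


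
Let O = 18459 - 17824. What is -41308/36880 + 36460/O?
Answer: 65920711/1170940 ≈ 56.297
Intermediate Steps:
O = 635
-41308/36880 + 36460/O = -41308/36880 + 36460/635 = -41308*1/36880 + 36460*(1/635) = -10327/9220 + 7292/127 = 65920711/1170940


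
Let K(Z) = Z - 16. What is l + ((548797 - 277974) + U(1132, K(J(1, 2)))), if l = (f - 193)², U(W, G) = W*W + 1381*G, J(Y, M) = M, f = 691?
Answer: 1780917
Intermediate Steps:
K(Z) = -16 + Z
U(W, G) = W² + 1381*G
l = 248004 (l = (691 - 193)² = 498² = 248004)
l + ((548797 - 277974) + U(1132, K(J(1, 2)))) = 248004 + ((548797 - 277974) + (1132² + 1381*(-16 + 2))) = 248004 + (270823 + (1281424 + 1381*(-14))) = 248004 + (270823 + (1281424 - 19334)) = 248004 + (270823 + 1262090) = 248004 + 1532913 = 1780917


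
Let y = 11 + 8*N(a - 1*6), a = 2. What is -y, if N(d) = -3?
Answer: 13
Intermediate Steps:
y = -13 (y = 11 + 8*(-3) = 11 - 24 = -13)
-y = -1*(-13) = 13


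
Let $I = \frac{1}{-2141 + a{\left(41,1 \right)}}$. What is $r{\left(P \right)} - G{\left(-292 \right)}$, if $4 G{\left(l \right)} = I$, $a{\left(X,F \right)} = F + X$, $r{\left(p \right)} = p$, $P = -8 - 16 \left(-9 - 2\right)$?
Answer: $\frac{1410529}{8396} \approx 168.0$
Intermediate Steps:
$P = 168$ ($P = -8 - -176 = -8 + 176 = 168$)
$I = - \frac{1}{2099}$ ($I = \frac{1}{-2141 + \left(1 + 41\right)} = \frac{1}{-2141 + 42} = \frac{1}{-2099} = - \frac{1}{2099} \approx -0.00047642$)
$G{\left(l \right)} = - \frac{1}{8396}$ ($G{\left(l \right)} = \frac{1}{4} \left(- \frac{1}{2099}\right) = - \frac{1}{8396}$)
$r{\left(P \right)} - G{\left(-292 \right)} = 168 - - \frac{1}{8396} = 168 + \frac{1}{8396} = \frac{1410529}{8396}$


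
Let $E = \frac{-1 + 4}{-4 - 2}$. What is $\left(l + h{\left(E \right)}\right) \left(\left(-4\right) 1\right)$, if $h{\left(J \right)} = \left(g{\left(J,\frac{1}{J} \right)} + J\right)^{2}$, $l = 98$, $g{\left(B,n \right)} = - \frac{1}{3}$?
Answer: $- \frac{3553}{9} \approx -394.78$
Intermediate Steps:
$g{\left(B,n \right)} = - \frac{1}{3}$ ($g{\left(B,n \right)} = \left(-1\right) \frac{1}{3} = - \frac{1}{3}$)
$E = - \frac{1}{2}$ ($E = \frac{3}{-6} = 3 \left(- \frac{1}{6}\right) = - \frac{1}{2} \approx -0.5$)
$h{\left(J \right)} = \left(- \frac{1}{3} + J\right)^{2}$
$\left(l + h{\left(E \right)}\right) \left(\left(-4\right) 1\right) = \left(98 + \frac{\left(-1 + 3 \left(- \frac{1}{2}\right)\right)^{2}}{9}\right) \left(\left(-4\right) 1\right) = \left(98 + \frac{\left(-1 - \frac{3}{2}\right)^{2}}{9}\right) \left(-4\right) = \left(98 + \frac{\left(- \frac{5}{2}\right)^{2}}{9}\right) \left(-4\right) = \left(98 + \frac{1}{9} \cdot \frac{25}{4}\right) \left(-4\right) = \left(98 + \frac{25}{36}\right) \left(-4\right) = \frac{3553}{36} \left(-4\right) = - \frac{3553}{9}$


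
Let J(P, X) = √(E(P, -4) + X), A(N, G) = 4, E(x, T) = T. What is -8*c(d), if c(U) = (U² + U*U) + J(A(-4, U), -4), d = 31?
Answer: -15376 - 16*I*√2 ≈ -15376.0 - 22.627*I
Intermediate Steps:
J(P, X) = √(-4 + X)
c(U) = 2*U² + 2*I*√2 (c(U) = (U² + U*U) + √(-4 - 4) = (U² + U²) + √(-8) = 2*U² + 2*I*√2)
-8*c(d) = -8*(2*31² + 2*I*√2) = -8*(2*961 + 2*I*√2) = -8*(1922 + 2*I*√2) = -15376 - 16*I*√2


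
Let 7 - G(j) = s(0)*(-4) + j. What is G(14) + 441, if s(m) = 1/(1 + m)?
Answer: 438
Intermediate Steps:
G(j) = 11 - j (G(j) = 7 - (-4/(1 + 0) + j) = 7 - (-4/1 + j) = 7 - (1*(-4) + j) = 7 - (-4 + j) = 7 + (4 - j) = 11 - j)
G(14) + 441 = (11 - 1*14) + 441 = (11 - 14) + 441 = -3 + 441 = 438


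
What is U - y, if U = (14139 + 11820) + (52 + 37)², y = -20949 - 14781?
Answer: 69610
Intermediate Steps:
y = -35730
U = 33880 (U = 25959 + 89² = 25959 + 7921 = 33880)
U - y = 33880 - 1*(-35730) = 33880 + 35730 = 69610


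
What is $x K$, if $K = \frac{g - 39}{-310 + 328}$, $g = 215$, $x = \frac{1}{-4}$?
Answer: $- \frac{22}{9} \approx -2.4444$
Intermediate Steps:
$x = - \frac{1}{4} \approx -0.25$
$K = \frac{88}{9}$ ($K = \frac{215 - 39}{-310 + 328} = \frac{176}{18} = 176 \cdot \frac{1}{18} = \frac{88}{9} \approx 9.7778$)
$x K = \left(- \frac{1}{4}\right) \frac{88}{9} = - \frac{22}{9}$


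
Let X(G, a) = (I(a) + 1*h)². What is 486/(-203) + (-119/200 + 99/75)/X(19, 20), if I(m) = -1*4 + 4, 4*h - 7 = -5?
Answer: 1027/2030 ≈ 0.50591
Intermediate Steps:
h = ½ (h = 7/4 + (¼)*(-5) = 7/4 - 5/4 = ½ ≈ 0.50000)
I(m) = 0 (I(m) = -4 + 4 = 0)
X(G, a) = ¼ (X(G, a) = (0 + 1*(½))² = (0 + ½)² = (½)² = ¼)
486/(-203) + (-119/200 + 99/75)/X(19, 20) = 486/(-203) + (-119/200 + 99/75)/(¼) = 486*(-1/203) + (-119*1/200 + 99*(1/75))*4 = -486/203 + (-119/200 + 33/25)*4 = -486/203 + (29/40)*4 = -486/203 + 29/10 = 1027/2030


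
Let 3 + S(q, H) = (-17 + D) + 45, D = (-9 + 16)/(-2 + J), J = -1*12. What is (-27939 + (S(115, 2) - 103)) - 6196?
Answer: -68427/2 ≈ -34214.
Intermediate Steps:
J = -12
D = -½ (D = (-9 + 16)/(-2 - 12) = 7/(-14) = 7*(-1/14) = -½ ≈ -0.50000)
S(q, H) = 49/2 (S(q, H) = -3 + ((-17 - ½) + 45) = -3 + (-35/2 + 45) = -3 + 55/2 = 49/2)
(-27939 + (S(115, 2) - 103)) - 6196 = (-27939 + (49/2 - 103)) - 6196 = (-27939 - 157/2) - 6196 = -56035/2 - 6196 = -68427/2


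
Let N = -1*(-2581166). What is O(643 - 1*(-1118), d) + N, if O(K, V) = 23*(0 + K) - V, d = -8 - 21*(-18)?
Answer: 2621299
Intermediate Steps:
d = 370 (d = -8 + 378 = 370)
O(K, V) = -V + 23*K (O(K, V) = 23*K - V = -V + 23*K)
N = 2581166
O(643 - 1*(-1118), d) + N = (-1*370 + 23*(643 - 1*(-1118))) + 2581166 = (-370 + 23*(643 + 1118)) + 2581166 = (-370 + 23*1761) + 2581166 = (-370 + 40503) + 2581166 = 40133 + 2581166 = 2621299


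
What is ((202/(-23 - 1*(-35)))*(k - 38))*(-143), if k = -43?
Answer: 389961/2 ≈ 1.9498e+5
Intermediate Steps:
((202/(-23 - 1*(-35)))*(k - 38))*(-143) = ((202/(-23 - 1*(-35)))*(-43 - 38))*(-143) = ((202/(-23 + 35))*(-81))*(-143) = ((202/12)*(-81))*(-143) = ((202*(1/12))*(-81))*(-143) = ((101/6)*(-81))*(-143) = -2727/2*(-143) = 389961/2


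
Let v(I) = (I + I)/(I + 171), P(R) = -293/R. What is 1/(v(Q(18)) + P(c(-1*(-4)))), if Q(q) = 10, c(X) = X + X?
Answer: -1448/52873 ≈ -0.027386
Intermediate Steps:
c(X) = 2*X
v(I) = 2*I/(171 + I) (v(I) = (2*I)/(171 + I) = 2*I/(171 + I))
1/(v(Q(18)) + P(c(-1*(-4)))) = 1/(2*10/(171 + 10) - 293/(2*(-1*(-4)))) = 1/(2*10/181 - 293/(2*4)) = 1/(2*10*(1/181) - 293/8) = 1/(20/181 - 293*⅛) = 1/(20/181 - 293/8) = 1/(-52873/1448) = -1448/52873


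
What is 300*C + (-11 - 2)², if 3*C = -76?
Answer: -7431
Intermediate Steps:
C = -76/3 (C = (⅓)*(-76) = -76/3 ≈ -25.333)
300*C + (-11 - 2)² = 300*(-76/3) + (-11 - 2)² = -7600 + (-13)² = -7600 + 169 = -7431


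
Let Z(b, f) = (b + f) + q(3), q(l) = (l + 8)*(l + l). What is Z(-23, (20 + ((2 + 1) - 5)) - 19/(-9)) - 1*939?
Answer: -7883/9 ≈ -875.89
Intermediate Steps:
q(l) = 2*l*(8 + l) (q(l) = (8 + l)*(2*l) = 2*l*(8 + l))
Z(b, f) = 66 + b + f (Z(b, f) = (b + f) + 2*3*(8 + 3) = (b + f) + 2*3*11 = (b + f) + 66 = 66 + b + f)
Z(-23, (20 + ((2 + 1) - 5)) - 19/(-9)) - 1*939 = (66 - 23 + ((20 + ((2 + 1) - 5)) - 19/(-9))) - 1*939 = (66 - 23 + ((20 + (3 - 5)) - 19*(-⅑))) - 939 = (66 - 23 + ((20 - 2) + 19/9)) - 939 = (66 - 23 + (18 + 19/9)) - 939 = (66 - 23 + 181/9) - 939 = 568/9 - 939 = -7883/9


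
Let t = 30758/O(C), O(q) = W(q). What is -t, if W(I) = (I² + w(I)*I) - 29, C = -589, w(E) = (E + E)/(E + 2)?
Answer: -9027473/101465881 ≈ -0.088971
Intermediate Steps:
w(E) = 2*E/(2 + E) (w(E) = (2*E)/(2 + E) = 2*E/(2 + E))
W(I) = -29 + I² + 2*I²/(2 + I) (W(I) = (I² + (2*I/(2 + I))*I) - 29 = (I² + 2*I²/(2 + I)) - 29 = -29 + I² + 2*I²/(2 + I))
O(q) = (2*q² + (-29 + q²)*(2 + q))/(2 + q)
t = 9027473/101465881 (t = 30758/(((2*(-589)² + (-29 + (-589)²)*(2 - 589))/(2 - 589))) = 30758/(((2*346921 + (-29 + 346921)*(-587))/(-587))) = 30758/((-(693842 + 346892*(-587))/587)) = 30758/((-(693842 - 203625604)/587)) = 30758/((-1/587*(-202931762))) = 30758/(202931762/587) = 30758*(587/202931762) = 9027473/101465881 ≈ 0.088971)
-t = -1*9027473/101465881 = -9027473/101465881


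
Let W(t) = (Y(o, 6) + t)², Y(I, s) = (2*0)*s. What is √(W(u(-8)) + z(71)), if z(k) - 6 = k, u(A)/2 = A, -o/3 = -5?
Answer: 3*√37 ≈ 18.248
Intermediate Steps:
o = 15 (o = -3*(-5) = 15)
u(A) = 2*A
Y(I, s) = 0 (Y(I, s) = 0*s = 0)
W(t) = t² (W(t) = (0 + t)² = t²)
z(k) = 6 + k
√(W(u(-8)) + z(71)) = √((2*(-8))² + (6 + 71)) = √((-16)² + 77) = √(256 + 77) = √333 = 3*√37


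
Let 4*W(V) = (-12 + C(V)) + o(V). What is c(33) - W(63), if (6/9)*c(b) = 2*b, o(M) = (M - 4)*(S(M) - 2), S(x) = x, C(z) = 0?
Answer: -3191/4 ≈ -797.75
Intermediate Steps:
o(M) = (-4 + M)*(-2 + M) (o(M) = (M - 4)*(M - 2) = (-4 + M)*(-2 + M))
c(b) = 3*b (c(b) = 3*(2*b)/2 = 3*b)
W(V) = -1 - 3*V/2 + V²/4 (W(V) = ((-12 + 0) + (8 + V² - 6*V))/4 = (-12 + (8 + V² - 6*V))/4 = (-4 + V² - 6*V)/4 = -1 - 3*V/2 + V²/4)
c(33) - W(63) = 3*33 - (-1 - 3/2*63 + (¼)*63²) = 99 - (-1 - 189/2 + (¼)*3969) = 99 - (-1 - 189/2 + 3969/4) = 99 - 1*3587/4 = 99 - 3587/4 = -3191/4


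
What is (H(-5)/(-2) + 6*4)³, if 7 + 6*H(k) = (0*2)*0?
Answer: 25672375/1728 ≈ 14857.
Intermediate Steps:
H(k) = -7/6 (H(k) = -7/6 + ((0*2)*0)/6 = -7/6 + (0*0)/6 = -7/6 + (⅙)*0 = -7/6 + 0 = -7/6)
(H(-5)/(-2) + 6*4)³ = (-7/6/(-2) + 6*4)³ = (-7/6*(-½) + 24)³ = (7/12 + 24)³ = (295/12)³ = 25672375/1728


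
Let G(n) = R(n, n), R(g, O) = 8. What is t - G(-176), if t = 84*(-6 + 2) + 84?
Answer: -260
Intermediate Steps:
t = -252 (t = 84*(-4) + 84 = -336 + 84 = -252)
G(n) = 8
t - G(-176) = -252 - 1*8 = -252 - 8 = -260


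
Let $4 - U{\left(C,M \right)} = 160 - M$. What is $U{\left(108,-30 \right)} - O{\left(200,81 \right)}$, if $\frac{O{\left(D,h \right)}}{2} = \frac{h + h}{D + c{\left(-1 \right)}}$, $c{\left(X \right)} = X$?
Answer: $- \frac{37338}{199} \approx -187.63$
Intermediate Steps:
$O{\left(D,h \right)} = \frac{4 h}{-1 + D}$ ($O{\left(D,h \right)} = 2 \frac{h + h}{D - 1} = 2 \frac{2 h}{-1 + D} = \frac{4 h}{-1 + D}$)
$U{\left(C,M \right)} = -156 + M$ ($U{\left(C,M \right)} = 4 - \left(160 - M\right) = 4 + \left(-160 + M\right) = -156 + M$)
$U{\left(108,-30 \right)} - O{\left(200,81 \right)} = \left(-156 - 30\right) - 4 \cdot 81 \frac{1}{-1 + 200} = -186 - 4 \cdot 81 \cdot \frac{1}{199} = -186 - \frac{324}{199} = - \frac{37338}{199}$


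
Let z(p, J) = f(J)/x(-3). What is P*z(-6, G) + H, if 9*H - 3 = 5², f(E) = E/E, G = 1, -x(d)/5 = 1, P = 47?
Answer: -283/45 ≈ -6.2889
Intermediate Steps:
x(d) = -5 (x(d) = -5*1 = -5)
f(E) = 1
H = 28/9 (H = ⅓ + (⅑)*5² = ⅓ + (⅑)*25 = ⅓ + 25/9 = 28/9 ≈ 3.1111)
z(p, J) = -⅕ (z(p, J) = 1/(-5) = 1*(-⅕) = -⅕)
P*z(-6, G) + H = 47*(-⅕) + 28/9 = -47/5 + 28/9 = -283/45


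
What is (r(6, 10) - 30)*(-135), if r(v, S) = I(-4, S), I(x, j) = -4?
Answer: 4590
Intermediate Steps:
r(v, S) = -4
(r(6, 10) - 30)*(-135) = (-4 - 30)*(-135) = -34*(-135) = 4590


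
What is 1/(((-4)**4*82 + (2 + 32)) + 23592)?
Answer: 1/44618 ≈ 2.2412e-5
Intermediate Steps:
1/(((-4)**4*82 + (2 + 32)) + 23592) = 1/((256*82 + 34) + 23592) = 1/((20992 + 34) + 23592) = 1/(21026 + 23592) = 1/44618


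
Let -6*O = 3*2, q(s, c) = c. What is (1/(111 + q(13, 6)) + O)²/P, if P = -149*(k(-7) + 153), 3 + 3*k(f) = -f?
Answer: -13456/314787681 ≈ -4.2746e-5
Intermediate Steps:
k(f) = -1 - f/3 (k(f) = -1 + (-f)/3 = -1 - f/3)
O = -1 (O = -2/2 = -⅙*6 = -1)
P = -68987/3 (P = -149*((-1 - ⅓*(-7)) + 153) = -149*((-1 + 7/3) + 153) = -149*(4/3 + 153) = -149*463/3 = -68987/3 ≈ -22996.)
(1/(111 + q(13, 6)) + O)²/P = (1/(111 + 6) - 1)²/(-68987/3) = (1/117 - 1)²*(-3/68987) = (-116/117)²*(-3/68987) = (13456/13689)*(-3/68987) = -13456/314787681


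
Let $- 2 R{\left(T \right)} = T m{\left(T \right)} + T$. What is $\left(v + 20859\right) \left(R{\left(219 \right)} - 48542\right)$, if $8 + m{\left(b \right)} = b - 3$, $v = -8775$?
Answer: $-863129910$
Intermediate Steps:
$m{\left(b \right)} = -11 + b$ ($m{\left(b \right)} = -8 + \left(b - 3\right) = -8 + \left(-3 + b\right) = -11 + b$)
$R{\left(T \right)} = - \frac{T}{2} - \frac{T \left(-11 + T\right)}{2}$ ($R{\left(T \right)} = - \frac{T \left(-11 + T\right) + T}{2} = - \frac{T + T \left(-11 + T\right)}{2} = - \frac{T}{2} - \frac{T \left(-11 + T\right)}{2}$)
$\left(v + 20859\right) \left(R{\left(219 \right)} - 48542\right) = \left(-8775 + 20859\right) \left(\frac{1}{2} \cdot 219 \left(10 - 219\right) - 48542\right) = 12084 \left(\frac{1}{2} \cdot 219 \left(10 - 219\right) - 48542\right) = 12084 \left(\frac{1}{2} \cdot 219 \left(-209\right) - 48542\right) = 12084 \left(- \frac{45771}{2} - 48542\right) = 12084 \left(- \frac{142855}{2}\right) = -863129910$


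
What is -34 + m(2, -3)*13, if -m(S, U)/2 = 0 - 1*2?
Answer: 18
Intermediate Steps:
m(S, U) = 4 (m(S, U) = -2*(0 - 1*2) = -2*(0 - 2) = -2*(-2) = 4)
-34 + m(2, -3)*13 = -34 + 4*13 = -34 + 52 = 18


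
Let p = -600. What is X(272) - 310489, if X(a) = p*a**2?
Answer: -44700889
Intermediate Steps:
X(a) = -600*a**2
X(272) - 310489 = -600*272**2 - 310489 = -600*73984 - 310489 = -44390400 - 310489 = -44700889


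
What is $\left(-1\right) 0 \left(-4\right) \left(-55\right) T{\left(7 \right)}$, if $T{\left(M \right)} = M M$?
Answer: $0$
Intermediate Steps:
$T{\left(M \right)} = M^{2}$
$\left(-1\right) 0 \left(-4\right) \left(-55\right) T{\left(7 \right)} = \left(-1\right) 0 \left(-4\right) \left(-55\right) 7^{2} = 0 \left(-4\right) \left(-55\right) 49 = 0 \left(-55\right) 49 = 0 \cdot 49 = 0$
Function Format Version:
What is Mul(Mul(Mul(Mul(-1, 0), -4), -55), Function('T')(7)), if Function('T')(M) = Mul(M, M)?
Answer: 0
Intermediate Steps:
Function('T')(M) = Pow(M, 2)
Mul(Mul(Mul(Mul(-1, 0), -4), -55), Function('T')(7)) = Mul(Mul(Mul(Mul(-1, 0), -4), -55), Pow(7, 2)) = Mul(Mul(Mul(0, -4), -55), 49) = Mul(Mul(0, -55), 49) = Mul(0, 49) = 0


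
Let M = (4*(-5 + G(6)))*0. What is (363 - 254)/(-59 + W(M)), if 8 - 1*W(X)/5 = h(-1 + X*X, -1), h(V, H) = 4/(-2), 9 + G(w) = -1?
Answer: -109/9 ≈ -12.111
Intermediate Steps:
G(w) = -10 (G(w) = -9 - 1 = -10)
h(V, H) = -2 (h(V, H) = 4*(-1/2) = -2)
M = 0 (M = (4*(-5 - 10))*0 = (4*(-15))*0 = -60*0 = 0)
W(X) = 50 (W(X) = 40 - 5*(-2) = 40 + 10 = 50)
(363 - 254)/(-59 + W(M)) = (363 - 254)/(-59 + 50) = 109/(-9) = 109*(-1/9) = -109/9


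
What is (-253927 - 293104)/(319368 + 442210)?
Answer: -547031/761578 ≈ -0.71829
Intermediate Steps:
(-253927 - 293104)/(319368 + 442210) = -547031/761578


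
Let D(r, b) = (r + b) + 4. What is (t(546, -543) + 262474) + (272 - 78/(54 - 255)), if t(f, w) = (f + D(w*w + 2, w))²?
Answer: 5825080694996/67 ≈ 8.6941e+10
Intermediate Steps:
D(r, b) = 4 + b + r (D(r, b) = (b + r) + 4 = 4 + b + r)
t(f, w) = (6 + f + w + w²)² (t(f, w) = (f + (4 + w + (w*w + 2)))² = (f + (4 + w + (w² + 2)))² = (f + (4 + w + (2 + w²)))² = (f + (6 + w + w²))² = (6 + f + w + w²)²)
(t(546, -543) + 262474) + (272 - 78/(54 - 255)) = ((6 + 546 - 543 + (-543)²)² + 262474) + (272 - 78/(54 - 255)) = ((6 + 546 - 543 + 294849)² + 262474) + (272 - 78/(-201)) = (294858² + 262474) + (272 - 78*(-1/201)) = (86941240164 + 262474) + (272 + 26/67) = 86941502638 + 18250/67 = 5825080694996/67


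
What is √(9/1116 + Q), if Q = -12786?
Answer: 11*I*√406193/62 ≈ 113.08*I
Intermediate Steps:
√(9/1116 + Q) = √(9/1116 - 12786) = √(9*(1/1116) - 12786) = √(1/124 - 12786) = √(-1585463/124) = 11*I*√406193/62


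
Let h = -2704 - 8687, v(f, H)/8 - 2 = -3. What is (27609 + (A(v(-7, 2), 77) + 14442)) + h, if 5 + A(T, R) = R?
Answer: 30732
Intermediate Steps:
v(f, H) = -8 (v(f, H) = 16 + 8*(-3) = 16 - 24 = -8)
A(T, R) = -5 + R
h = -11391
(27609 + (A(v(-7, 2), 77) + 14442)) + h = (27609 + ((-5 + 77) + 14442)) - 11391 = (27609 + (72 + 14442)) - 11391 = (27609 + 14514) - 11391 = 42123 - 11391 = 30732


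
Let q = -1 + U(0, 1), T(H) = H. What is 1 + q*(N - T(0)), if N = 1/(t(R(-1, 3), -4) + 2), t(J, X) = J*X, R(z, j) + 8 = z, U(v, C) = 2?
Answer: 39/38 ≈ 1.0263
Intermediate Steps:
R(z, j) = -8 + z
q = 1 (q = -1 + 2 = 1)
N = 1/38 (N = 1/((-8 - 1)*(-4) + 2) = 1/(-9*(-4) + 2) = 1/(36 + 2) = 1/38 ≈ 0.026316)
1 + q*(N - T(0)) = 1 + 1*(1/38 - 1*0) = 1 + 1*(1/38 + 0) = 1 + 1*(1/38) = 1 + 1/38 = 39/38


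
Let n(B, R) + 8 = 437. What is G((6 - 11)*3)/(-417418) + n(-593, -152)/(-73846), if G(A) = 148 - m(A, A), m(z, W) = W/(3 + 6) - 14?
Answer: -143368838/23118487221 ≈ -0.0062015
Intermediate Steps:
n(B, R) = 429 (n(B, R) = -8 + 437 = 429)
m(z, W) = -14 + W/9 (m(z, W) = W/9 - 14 = -14 + W/9)
G(A) = 162 - A/9 (G(A) = 148 - (-14 + A/9) = 148 + (14 - A/9) = 162 - A/9)
G((6 - 11)*3)/(-417418) + n(-593, -152)/(-73846) = (162 - (6 - 11)*3/9)/(-417418) + 429/(-73846) = (162 - (-5)*3/9)*(-1/417418) + 429*(-1/73846) = (162 - ⅑*(-15))*(-1/417418) - 429/73846 = (162 + 5/3)*(-1/417418) - 429/73846 = (491/3)*(-1/417418) - 429/73846 = -491/1252254 - 429/73846 = -143368838/23118487221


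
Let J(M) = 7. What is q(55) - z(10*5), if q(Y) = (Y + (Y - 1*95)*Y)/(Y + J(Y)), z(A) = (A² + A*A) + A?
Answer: -315245/62 ≈ -5084.6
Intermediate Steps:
z(A) = A + 2*A² (z(A) = (A² + A²) + A = 2*A² + A = A + 2*A²)
q(Y) = (Y + Y*(-95 + Y))/(7 + Y) (q(Y) = (Y + (Y - 1*95)*Y)/(Y + 7) = (Y + (Y - 95)*Y)/(7 + Y) = (Y + (-95 + Y)*Y)/(7 + Y) = (Y + Y*(-95 + Y))/(7 + Y))
q(55) - z(10*5) = 55*(-94 + 55)/(7 + 55) - 10*5*(1 + 2*(10*5)) = 55*(-39)/62 - 50*(1 + 2*50) = 55*(1/62)*(-39) - 50*(1 + 100) = -2145/62 - 50*101 = -2145/62 - 1*5050 = -2145/62 - 5050 = -315245/62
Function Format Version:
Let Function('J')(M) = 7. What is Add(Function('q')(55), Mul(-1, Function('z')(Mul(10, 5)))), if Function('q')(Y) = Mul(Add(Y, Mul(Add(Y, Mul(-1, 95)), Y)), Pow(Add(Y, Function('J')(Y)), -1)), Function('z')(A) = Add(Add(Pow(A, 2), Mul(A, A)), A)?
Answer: Rational(-315245, 62) ≈ -5084.6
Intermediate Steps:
Function('z')(A) = Add(A, Mul(2, Pow(A, 2))) (Function('z')(A) = Add(Add(Pow(A, 2), Pow(A, 2)), A) = Add(Mul(2, Pow(A, 2)), A) = Add(A, Mul(2, Pow(A, 2))))
Function('q')(Y) = Mul(Pow(Add(7, Y), -1), Add(Y, Mul(Y, Add(-95, Y)))) (Function('q')(Y) = Mul(Add(Y, Mul(Add(Y, Mul(-1, 95)), Y)), Pow(Add(Y, 7), -1)) = Mul(Add(Y, Mul(Add(Y, -95), Y)), Pow(Add(7, Y), -1)) = Mul(Add(Y, Mul(Add(-95, Y), Y)), Pow(Add(7, Y), -1)) = Mul(Add(Y, Mul(Y, Add(-95, Y))), Pow(Add(7, Y), -1)) = Mul(Pow(Add(7, Y), -1), Add(Y, Mul(Y, Add(-95, Y)))))
Add(Function('q')(55), Mul(-1, Function('z')(Mul(10, 5)))) = Add(Mul(55, Pow(Add(7, 55), -1), Add(-94, 55)), Mul(-1, Mul(Mul(10, 5), Add(1, Mul(2, Mul(10, 5)))))) = Add(Mul(55, Pow(62, -1), -39), Mul(-1, Mul(50, Add(1, Mul(2, 50))))) = Add(Mul(55, Rational(1, 62), -39), Mul(-1, Mul(50, Add(1, 100)))) = Add(Rational(-2145, 62), Mul(-1, Mul(50, 101))) = Add(Rational(-2145, 62), Mul(-1, 5050)) = Add(Rational(-2145, 62), -5050) = Rational(-315245, 62)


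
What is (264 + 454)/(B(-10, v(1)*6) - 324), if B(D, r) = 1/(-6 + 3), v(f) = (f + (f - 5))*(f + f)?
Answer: -2154/973 ≈ -2.2138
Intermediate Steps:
v(f) = 2*f*(-5 + 2*f) (v(f) = (f + (-5 + f))*(2*f) = (-5 + 2*f)*(2*f) = 2*f*(-5 + 2*f))
B(D, r) = -1/3 (B(D, r) = 1/(-3) = -1/3)
(264 + 454)/(B(-10, v(1)*6) - 324) = (264 + 454)/(-1/3 - 324) = 718/(-973/3) = 718*(-3/973) = -2154/973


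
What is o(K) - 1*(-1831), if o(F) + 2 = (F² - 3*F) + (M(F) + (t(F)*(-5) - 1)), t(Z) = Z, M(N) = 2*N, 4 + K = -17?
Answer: 2395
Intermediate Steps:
K = -21 (K = -4 - 17 = -21)
o(F) = -3 + F² - 6*F (o(F) = -2 + ((F² - 3*F) + (2*F + (F*(-5) - 1))) = -2 + ((F² - 3*F) + (2*F + (-5*F - 1))) = -2 + ((F² - 3*F) + (2*F + (-1 - 5*F))) = -2 + ((F² - 3*F) + (-1 - 3*F)) = -2 + (-1 + F² - 6*F) = -3 + F² - 6*F)
o(K) - 1*(-1831) = (-3 + (-21)² - 6*(-21)) - 1*(-1831) = (-3 + 441 + 126) + 1831 = 564 + 1831 = 2395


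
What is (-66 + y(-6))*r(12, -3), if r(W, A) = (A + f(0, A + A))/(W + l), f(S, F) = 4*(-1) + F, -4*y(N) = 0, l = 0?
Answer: 143/2 ≈ 71.500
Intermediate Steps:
y(N) = 0 (y(N) = -¼*0 = 0)
f(S, F) = -4 + F
r(W, A) = (-4 + 3*A)/W (r(W, A) = (A + (-4 + (A + A)))/(W + 0) = (A + (-4 + 2*A))/W = (-4 + 3*A)/W)
(-66 + y(-6))*r(12, -3) = (-66 + 0)*((-4 + 3*(-3))/12) = -11*(-4 - 9)/2 = -11*(-13)/2 = -66*(-13/12) = 143/2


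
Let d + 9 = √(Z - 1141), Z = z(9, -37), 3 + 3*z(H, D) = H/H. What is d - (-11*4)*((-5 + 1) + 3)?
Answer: -53 + 5*I*√411/3 ≈ -53.0 + 33.789*I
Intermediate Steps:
z(H, D) = -⅔ (z(H, D) = -1 + (H/H)/3 = -1 + (⅓)*1 = -1 + ⅓ = -⅔)
Z = -⅔ ≈ -0.66667
d = -9 + 5*I*√411/3 (d = -9 + √(-⅔ - 1141) = -9 + √(-3425/3) = -9 + 5*I*√411/3 ≈ -9.0 + 33.789*I)
d - (-11*4)*((-5 + 1) + 3) = (-9 + 5*I*√411/3) - (-11*4)*((-5 + 1) + 3) = (-9 + 5*I*√411/3) - (-44)*(-4 + 3) = (-9 + 5*I*√411/3) - (-44)*(-1) = (-9 + 5*I*√411/3) - 1*44 = (-9 + 5*I*√411/3) - 44 = -53 + 5*I*√411/3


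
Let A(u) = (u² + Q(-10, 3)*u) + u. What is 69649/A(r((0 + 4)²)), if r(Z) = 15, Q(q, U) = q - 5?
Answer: 69649/15 ≈ 4643.3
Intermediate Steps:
Q(q, U) = -5 + q
A(u) = u² - 14*u (A(u) = (u² + (-5 - 10)*u) + u = (u² - 15*u) + u = u² - 14*u)
69649/A(r((0 + 4)²)) = 69649/((15*(-14 + 15))) = 69649/((15*1)) = 69649/15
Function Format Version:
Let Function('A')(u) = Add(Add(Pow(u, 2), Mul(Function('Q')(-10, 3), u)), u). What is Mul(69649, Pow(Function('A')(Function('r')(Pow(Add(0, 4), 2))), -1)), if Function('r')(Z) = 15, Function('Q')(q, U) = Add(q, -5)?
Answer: Rational(69649, 15) ≈ 4643.3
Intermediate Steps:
Function('Q')(q, U) = Add(-5, q)
Function('A')(u) = Add(Pow(u, 2), Mul(-14, u)) (Function('A')(u) = Add(Add(Pow(u, 2), Mul(Add(-5, -10), u)), u) = Add(Add(Pow(u, 2), Mul(-15, u)), u) = Add(Pow(u, 2), Mul(-14, u)))
Mul(69649, Pow(Function('A')(Function('r')(Pow(Add(0, 4), 2))), -1)) = Mul(69649, Pow(Mul(15, Add(-14, 15)), -1)) = Mul(69649, Pow(Mul(15, 1), -1)) = Mul(69649, Pow(15, -1)) = Mul(69649, Rational(1, 15)) = Rational(69649, 15)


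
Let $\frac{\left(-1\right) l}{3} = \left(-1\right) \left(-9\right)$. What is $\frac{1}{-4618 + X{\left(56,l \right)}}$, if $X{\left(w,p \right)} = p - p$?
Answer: $- \frac{1}{4618} \approx -0.00021654$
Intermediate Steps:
$l = -27$ ($l = - 3 \left(\left(-1\right) \left(-9\right)\right) = \left(-3\right) 9 = -27$)
$X{\left(w,p \right)} = 0$
$\frac{1}{-4618 + X{\left(56,l \right)}} = \frac{1}{-4618 + 0} = \frac{1}{-4618} = - \frac{1}{4618}$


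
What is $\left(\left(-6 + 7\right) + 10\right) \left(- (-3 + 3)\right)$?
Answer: $0$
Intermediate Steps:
$\left(\left(-6 + 7\right) + 10\right) \left(- (-3 + 3)\right) = \left(1 + 10\right) \left(\left(-1\right) 0\right) = 11 \cdot 0 = 0$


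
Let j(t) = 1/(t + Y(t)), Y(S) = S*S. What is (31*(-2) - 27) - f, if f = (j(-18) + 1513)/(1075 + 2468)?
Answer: -96953041/1084158 ≈ -89.427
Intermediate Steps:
Y(S) = S²
j(t) = 1/(t + t²)
f = 462979/1084158 (f = (1/((-18)*(1 - 18)) + 1513)/(1075 + 2468) = (-1/18/(-17) + 1513)/3543 = (-1/18*(-1/17) + 1513)*(1/3543) = (1/306 + 1513)*(1/3543) = (462979/306)*(1/3543) = 462979/1084158 ≈ 0.42704)
(31*(-2) - 27) - f = (31*(-2) - 27) - 1*462979/1084158 = (-62 - 27) - 462979/1084158 = -89 - 462979/1084158 = -96953041/1084158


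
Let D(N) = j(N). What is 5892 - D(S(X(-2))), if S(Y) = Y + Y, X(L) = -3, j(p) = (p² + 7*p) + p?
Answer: 5904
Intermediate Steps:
j(p) = p² + 8*p
S(Y) = 2*Y
D(N) = N*(8 + N)
5892 - D(S(X(-2))) = 5892 - 2*(-3)*(8 + 2*(-3)) = 5892 - (-6)*(8 - 6) = 5892 - (-6)*2 = 5892 - 1*(-12) = 5892 + 12 = 5904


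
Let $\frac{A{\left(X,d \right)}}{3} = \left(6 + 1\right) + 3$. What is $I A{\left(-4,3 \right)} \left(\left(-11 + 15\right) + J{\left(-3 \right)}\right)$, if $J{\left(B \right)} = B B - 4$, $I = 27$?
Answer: $7290$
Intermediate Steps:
$J{\left(B \right)} = -4 + B^{2}$ ($J{\left(B \right)} = B^{2} - 4 = -4 + B^{2}$)
$A{\left(X,d \right)} = 30$ ($A{\left(X,d \right)} = 3 \left(\left(6 + 1\right) + 3\right) = 3 \left(7 + 3\right) = 3 \cdot 10 = 30$)
$I A{\left(-4,3 \right)} \left(\left(-11 + 15\right) + J{\left(-3 \right)}\right) = 27 \cdot 30 \left(\left(-11 + 15\right) - \left(4 - \left(-3\right)^{2}\right)\right) = 810 \left(4 + \left(-4 + 9\right)\right) = 810 \left(4 + 5\right) = 810 \cdot 9 = 7290$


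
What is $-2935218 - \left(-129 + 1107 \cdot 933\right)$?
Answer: $-3967920$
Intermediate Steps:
$-2935218 - \left(-129 + 1107 \cdot 933\right) = -2935218 - \left(-129 + 1032831\right) = -2935218 - 1032702 = -3967920$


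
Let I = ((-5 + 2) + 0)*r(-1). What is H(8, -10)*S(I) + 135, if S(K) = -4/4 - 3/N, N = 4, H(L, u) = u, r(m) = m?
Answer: 305/2 ≈ 152.50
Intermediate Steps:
I = 3 (I = ((-5 + 2) + 0)*(-1) = (-3 + 0)*(-1) = -3*(-1) = 3)
S(K) = -7/4 (S(K) = -4/4 - 3/4 = -4*¼ - 3*¼ = -1 - ¾ = -7/4)
H(8, -10)*S(I) + 135 = -10*(-7/4) + 135 = 35/2 + 135 = 305/2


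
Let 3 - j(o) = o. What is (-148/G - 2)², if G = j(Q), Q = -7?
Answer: 7056/25 ≈ 282.24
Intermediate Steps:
j(o) = 3 - o
G = 10 (G = 3 - 1*(-7) = 3 + 7 = 10)
(-148/G - 2)² = (-148/10 - 2)² = (-148*⅒ - 2)² = (-74/5 - 2)² = (-84/5)² = 7056/25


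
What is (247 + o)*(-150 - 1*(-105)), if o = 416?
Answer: -29835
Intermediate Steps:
(247 + o)*(-150 - 1*(-105)) = (247 + 416)*(-150 - 1*(-105)) = 663*(-150 + 105) = 663*(-45) = -29835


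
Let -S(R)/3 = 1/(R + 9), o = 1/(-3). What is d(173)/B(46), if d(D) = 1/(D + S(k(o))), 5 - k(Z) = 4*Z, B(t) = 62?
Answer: 23/246419 ≈ 9.3337e-5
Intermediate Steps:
o = -⅓ ≈ -0.33333
k(Z) = 5 - 4*Z
S(R) = -3/(9 + R) (S(R) = -3/(R + 9) = -3/(9 + R))
d(D) = 1/(-9/46 + D) (d(D) = 1/(D - 3/(9 + (5 - 4*(-⅓)))) = 1/(D - 3/(9 + (5 + 4/3))) = 1/(D - 3/(9 + 19/3)) = 1/(D - 3/46/3) = 1/(D - 3*3/46) = 1/(D - 9/46) = 1/(-9/46 + D))
d(173)/B(46) = (46/(-9 + 46*173))/62 = (46/(-9 + 7958))*(1/62) = (46/7949)*(1/62) = 23/246419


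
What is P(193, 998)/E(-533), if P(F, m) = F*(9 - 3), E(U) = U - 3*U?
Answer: 579/533 ≈ 1.0863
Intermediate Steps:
E(U) = -2*U
P(F, m) = 6*F (P(F, m) = F*6 = 6*F)
P(193, 998)/E(-533) = (6*193)/((-2*(-533))) = 1158/1066 = 1158*(1/1066) = 579/533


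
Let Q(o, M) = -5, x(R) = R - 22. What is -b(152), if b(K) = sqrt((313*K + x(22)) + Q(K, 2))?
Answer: -sqrt(47571) ≈ -218.11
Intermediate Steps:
x(R) = -22 + R
b(K) = sqrt(-5 + 313*K) (b(K) = sqrt((313*K + (-22 + 22)) - 5) = sqrt((313*K + 0) - 5) = sqrt(313*K - 5) = sqrt(-5 + 313*K))
-b(152) = -sqrt(-5 + 313*152) = -sqrt(-5 + 47576) = -sqrt(47571)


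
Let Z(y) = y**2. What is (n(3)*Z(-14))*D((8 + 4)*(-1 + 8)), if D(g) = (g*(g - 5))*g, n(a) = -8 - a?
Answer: -1201806144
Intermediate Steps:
D(g) = g**2*(-5 + g) (D(g) = (g*(-5 + g))*g = g**2*(-5 + g))
(n(3)*Z(-14))*D((8 + 4)*(-1 + 8)) = ((-8 - 1*3)*(-14)**2)*(((8 + 4)*(-1 + 8))**2*(-5 + (8 + 4)*(-1 + 8))) = ((-8 - 3)*196)*((12*7)**2*(-5 + 12*7)) = (-11*196)*(84**2*(-5 + 84)) = -15212736*79 = -2156*557424 = -1201806144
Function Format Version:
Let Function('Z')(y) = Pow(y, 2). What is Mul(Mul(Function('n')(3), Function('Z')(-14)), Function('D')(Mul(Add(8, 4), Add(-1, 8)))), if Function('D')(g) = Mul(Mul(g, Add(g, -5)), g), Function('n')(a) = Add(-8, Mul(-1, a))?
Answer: -1201806144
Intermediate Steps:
Function('D')(g) = Mul(Pow(g, 2), Add(-5, g)) (Function('D')(g) = Mul(Mul(g, Add(-5, g)), g) = Mul(Pow(g, 2), Add(-5, g)))
Mul(Mul(Function('n')(3), Function('Z')(-14)), Function('D')(Mul(Add(8, 4), Add(-1, 8)))) = Mul(Mul(Add(-8, Mul(-1, 3)), Pow(-14, 2)), Mul(Pow(Mul(Add(8, 4), Add(-1, 8)), 2), Add(-5, Mul(Add(8, 4), Add(-1, 8))))) = Mul(Mul(Add(-8, -3), 196), Mul(Pow(Mul(12, 7), 2), Add(-5, Mul(12, 7)))) = Mul(Mul(-11, 196), Mul(Pow(84, 2), Add(-5, 84))) = Mul(-2156, Mul(7056, 79)) = Mul(-2156, 557424) = -1201806144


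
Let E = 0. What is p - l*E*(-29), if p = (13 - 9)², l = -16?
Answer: 16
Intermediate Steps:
p = 16 (p = 4² = 16)
p - l*E*(-29) = 16 - (-16)*0*(-29) = 16 - (-16)*0 = 16 - 1*0 = 16 + 0 = 16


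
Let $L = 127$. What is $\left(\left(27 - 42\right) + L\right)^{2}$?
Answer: $12544$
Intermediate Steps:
$\left(\left(27 - 42\right) + L\right)^{2} = \left(\left(27 - 42\right) + 127\right)^{2} = \left(-15 + 127\right)^{2} = 112^{2} = 12544$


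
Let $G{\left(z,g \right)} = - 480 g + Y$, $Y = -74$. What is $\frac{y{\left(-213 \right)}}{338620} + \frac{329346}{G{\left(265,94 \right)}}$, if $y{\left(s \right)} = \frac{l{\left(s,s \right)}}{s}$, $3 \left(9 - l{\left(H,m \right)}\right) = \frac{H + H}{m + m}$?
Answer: $- \frac{17815822311331}{2444748866730} \approx -7.2874$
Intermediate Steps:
$l{\left(H,m \right)} = 9 - \frac{H}{3 m}$ ($l{\left(H,m \right)} = 9 - \frac{\left(H + H\right) \frac{1}{m + m}}{3} = 9 - \frac{2 H \frac{1}{2 m}}{3} = 9 - \frac{H \frac{1}{m}}{3} = 9 - \frac{H}{3 m}$)
$G{\left(z,g \right)} = -74 - 480 g$ ($G{\left(z,g \right)} = - 480 g - 74 = -74 - 480 g$)
$y{\left(s \right)} = \frac{26}{3 s}$ ($y{\left(s \right)} = \frac{9 - \frac{s}{3 s}}{s} = \frac{9 - \frac{1}{3}}{s} = \frac{26}{3 s}$)
$\frac{y{\left(-213 \right)}}{338620} + \frac{329346}{G{\left(265,94 \right)}} = \frac{\frac{26}{3} \frac{1}{-213}}{338620} + \frac{329346}{-74 - 45120} = \frac{26}{3} \left(- \frac{1}{213}\right) \frac{1}{338620} + \frac{329346}{-74 - 45120} = \left(- \frac{26}{639}\right) \frac{1}{338620} + \frac{329346}{-45194} = - \frac{13}{108189090} + 329346 \left(- \frac{1}{45194}\right) = - \frac{13}{108189090} - \frac{164673}{22597} = - \frac{17815822311331}{2444748866730}$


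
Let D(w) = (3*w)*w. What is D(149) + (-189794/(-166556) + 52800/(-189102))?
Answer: 174813335592127/2624672726 ≈ 66604.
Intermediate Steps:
D(w) = 3*w²
D(149) + (-189794/(-166556) + 52800/(-189102)) = 3*149² + (-189794/(-166556) + 52800/(-189102)) = 3*22201 + (-189794*(-1/166556) + 52800*(-1/189102)) = 66603 + (94897/83278 - 8800/31517) = 66603 + 2258022349/2624672726 = 174813335592127/2624672726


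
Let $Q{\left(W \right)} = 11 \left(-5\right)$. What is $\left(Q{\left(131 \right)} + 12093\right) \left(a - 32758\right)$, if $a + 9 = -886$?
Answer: $-405114814$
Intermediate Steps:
$a = -895$ ($a = -9 - 886 = -895$)
$Q{\left(W \right)} = -55$
$\left(Q{\left(131 \right)} + 12093\right) \left(a - 32758\right) = \left(-55 + 12093\right) \left(-895 - 32758\right) = 12038 \left(-33653\right) = -405114814$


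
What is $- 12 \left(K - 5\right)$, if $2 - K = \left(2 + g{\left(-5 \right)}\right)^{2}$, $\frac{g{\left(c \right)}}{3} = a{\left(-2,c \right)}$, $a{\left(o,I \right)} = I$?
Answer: $2064$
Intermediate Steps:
$g{\left(c \right)} = 3 c$
$K = -167$ ($K = 2 - \left(2 + 3 \left(-5\right)\right)^{2} = 2 - \left(2 - 15\right)^{2} = 2 - \left(-13\right)^{2} = 2 - 169 = -167$)
$- 12 \left(K - 5\right) = - 12 \left(-167 - 5\right) = \left(-12\right) \left(-172\right) = 2064$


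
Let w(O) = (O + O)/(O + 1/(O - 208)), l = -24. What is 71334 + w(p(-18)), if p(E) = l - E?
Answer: 91666758/1285 ≈ 71336.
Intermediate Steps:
p(E) = -24 - E
w(O) = 2*O/(O + 1/(-208 + O)) (w(O) = (2*O)/(O + 1/(-208 + O)) = 2*O/(O + 1/(-208 + O)))
71334 + w(p(-18)) = 71334 + 2*(-24 - 1*(-18))*(-208 + (-24 - 1*(-18)))/(1 + (-24 - 1*(-18))**2 - 208*(-24 - 1*(-18))) = 71334 + 2*(-24 + 18)*(-208 + (-24 + 18))/(1 + (-24 + 18)**2 - 208*(-24 + 18)) = 71334 + 2*(-6)*(-208 - 6)/(1 + (-6)**2 - 208*(-6)) = 71334 + 2*(-6)*(-214)/(1 + 36 + 1248) = 71334 + 2*(-6)*(-214)/1285 = 71334 + 2*(-6)*(1/1285)*(-214) = 71334 + 2568/1285 = 91666758/1285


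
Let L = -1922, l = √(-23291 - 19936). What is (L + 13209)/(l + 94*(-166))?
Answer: -176122348/243528043 - 33861*I*√4803/243528043 ≈ -0.72321 - 0.0096362*I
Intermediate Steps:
l = 3*I*√4803 (l = √(-43227) = 3*I*√4803 ≈ 207.91*I)
(L + 13209)/(l + 94*(-166)) = (-1922 + 13209)/(3*I*√4803 + 94*(-166)) = 11287/(3*I*√4803 - 15604) = 11287/(-15604 + 3*I*√4803)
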